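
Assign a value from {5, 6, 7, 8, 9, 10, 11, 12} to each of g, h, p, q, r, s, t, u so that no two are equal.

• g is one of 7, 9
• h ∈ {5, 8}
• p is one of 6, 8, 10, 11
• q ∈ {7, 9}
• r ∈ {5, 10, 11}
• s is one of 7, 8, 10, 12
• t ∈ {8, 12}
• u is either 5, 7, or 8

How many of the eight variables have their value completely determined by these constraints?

The 8 variables together cover exactly {5, 6, 7, 8, 9, 10, 11, 12} — 8 values for 8 variables — and 6 appears only in p's list, so p = 6.
Among the 7 still-open variables, 11 fits only r (and all 7 values in {5, 7, 8, 9, 10, 11, 12} must be used), so r = 11.
The 6 still-open variables draw from only 6 values {5, 7, 8, 9, 10, 12}, so each is used; only s can be 10, hence s = 10.
The 5 still-open variables together cover exactly {5, 7, 8, 9, 12} — 5 values for 5 variables — and 12 appears only in t's list, so t = 12.
g and q share exactly the 2 values {7, 9}; by pigeonhole those values go to them, so strike 7, 9 from u.
Determined: p=6, r=11, s=10, t=12. The other variables each still have more than one consistent value. That makes 4.

4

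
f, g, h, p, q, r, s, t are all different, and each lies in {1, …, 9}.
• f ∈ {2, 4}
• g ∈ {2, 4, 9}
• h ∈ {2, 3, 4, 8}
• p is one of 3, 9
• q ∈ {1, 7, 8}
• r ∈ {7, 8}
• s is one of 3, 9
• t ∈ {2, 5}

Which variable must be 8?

Among the 8 variables, 1 fits only q (and all 8 values in {1, 2, 3, 4, 5, 7, 8, 9} must be used), so q = 1.
Among the 7 still-open variables, 5 fits only t (and all 7 values in {2, 3, 4, 5, 7, 8, 9} must be used), so t = 5.
The 6 still-open variables together cover exactly {2, 3, 4, 7, 8, 9} — 6 values for 6 variables — and 7 appears only in r's list, so r = 7.
The 5 still-open variables together cover exactly {2, 3, 4, 8, 9} — 5 values for 5 variables — and 8 appears only in h's list, so h = 8.

h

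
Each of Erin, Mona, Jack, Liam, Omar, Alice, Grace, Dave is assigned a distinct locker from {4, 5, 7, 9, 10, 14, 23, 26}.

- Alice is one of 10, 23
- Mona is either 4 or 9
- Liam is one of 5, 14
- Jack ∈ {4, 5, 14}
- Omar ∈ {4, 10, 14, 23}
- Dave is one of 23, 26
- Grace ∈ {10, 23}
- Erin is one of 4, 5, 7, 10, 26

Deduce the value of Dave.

Among the 8 variables, 7 fits only Erin (and all 8 values in {4, 5, 7, 9, 10, 14, 23, 26} must be used), so Erin = 7.
The 7 still-open variables draw from only 7 values {4, 5, 9, 10, 14, 23, 26}, so each is used; only Mona can be 9, hence Mona = 9.
The 6 still-open variables draw from only 6 values {4, 5, 10, 14, 23, 26}, so each is used; only Dave can be 26, hence Dave = 26.

26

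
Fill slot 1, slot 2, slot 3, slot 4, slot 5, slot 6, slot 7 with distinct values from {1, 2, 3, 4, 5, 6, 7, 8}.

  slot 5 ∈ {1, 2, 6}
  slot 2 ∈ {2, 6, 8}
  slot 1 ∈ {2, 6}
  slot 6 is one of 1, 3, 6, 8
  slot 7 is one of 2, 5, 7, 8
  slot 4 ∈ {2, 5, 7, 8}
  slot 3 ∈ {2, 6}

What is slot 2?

Among the 7 variables, 3 fits only slot 6 (and all 7 values in {1, 2, 3, 5, 6, 7, 8} must be used), so slot 6 = 3.
Among the 6 still-open variables, 1 fits only slot 5 (and all 6 values in {1, 2, 5, 6, 7, 8} must be used), so slot 5 = 1.
slot 1 and slot 3 between them cover only {2, 6} — a naked pair. Remove those values from slot 2, slot 4, slot 7.
So slot 2 = 8.

8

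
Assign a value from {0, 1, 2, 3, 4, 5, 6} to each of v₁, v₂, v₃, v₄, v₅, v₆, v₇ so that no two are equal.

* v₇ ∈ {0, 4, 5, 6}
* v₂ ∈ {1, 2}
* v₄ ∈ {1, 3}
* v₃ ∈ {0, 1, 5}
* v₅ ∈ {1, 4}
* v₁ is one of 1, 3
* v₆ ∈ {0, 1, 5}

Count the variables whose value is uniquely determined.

3

The 7 variables together cover exactly {0, 1, 2, 3, 4, 5, 6} — 7 values for 7 variables — and 2 appears only in v₂'s list, so v₂ = 2.
Among the 6 still-open variables, 6 fits only v₇ (and all 6 values in {0, 1, 3, 4, 5, 6} must be used), so v₇ = 6.
The 5 still-open variables draw from only 5 values {0, 1, 3, 4, 5}, so each is used; only v₅ can be 4, hence v₅ = 4.
v₁ and v₄ between them cover only {1, 3} — a naked pair. Remove those values from v₃, v₆.
Determined: v₂=2, v₅=4, v₇=6. The other variables each still have more than one consistent value. That makes 3.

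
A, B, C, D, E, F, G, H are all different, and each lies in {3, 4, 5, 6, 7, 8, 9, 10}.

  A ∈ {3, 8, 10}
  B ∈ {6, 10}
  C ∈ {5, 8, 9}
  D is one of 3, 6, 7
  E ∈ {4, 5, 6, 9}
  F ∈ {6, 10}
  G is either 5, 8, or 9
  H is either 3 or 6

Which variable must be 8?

The 8 variables draw from only 8 values {3, 4, 5, 6, 7, 8, 9, 10}, so each is used; only E can be 4, hence E = 4.
The 7 still-open variables draw from only 7 values {3, 5, 6, 7, 8, 9, 10}, so each is used; only D can be 7, hence D = 7.
B and F between them cover only {6, 10} — a naked pair. Remove those values from A, H.
H must be 3 (only option left). So A can't be 3.
So 8 goes to A.

A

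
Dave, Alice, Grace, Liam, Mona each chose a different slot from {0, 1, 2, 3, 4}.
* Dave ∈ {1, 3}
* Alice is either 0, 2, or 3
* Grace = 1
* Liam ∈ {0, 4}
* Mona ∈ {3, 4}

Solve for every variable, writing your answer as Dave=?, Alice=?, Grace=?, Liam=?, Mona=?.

Dave=3, Alice=2, Grace=1, Liam=0, Mona=4

Grace's domain is down to {1}, so Grace = 1. Remove 1 from Dave.
Dave must be 3 (only option left). So Alice, Mona can't be 3.
Mona must be 4 (only option left). Strike 4 from Liam.
Liam has just one choice, so Liam = 0. Strike 0 from Alice.
Alice's domain is down to {2}, so Alice = 2.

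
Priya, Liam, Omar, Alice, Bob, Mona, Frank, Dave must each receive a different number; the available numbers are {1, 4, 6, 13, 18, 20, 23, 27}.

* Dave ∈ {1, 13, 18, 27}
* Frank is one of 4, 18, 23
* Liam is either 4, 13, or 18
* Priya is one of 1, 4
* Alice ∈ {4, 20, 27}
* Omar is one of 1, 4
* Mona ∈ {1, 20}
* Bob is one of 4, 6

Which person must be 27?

Among the 8 variables, 6 fits only Bob (and all 8 values in {1, 4, 6, 13, 18, 20, 23, 27} must be used), so Bob = 6.
The 7 still-open variables together cover exactly {1, 4, 13, 18, 20, 23, 27} — 7 values for 7 variables — and 23 appears only in Frank's list, so Frank = 23.
Priya and Omar share exactly the 2 values {1, 4}; by pigeonhole those values go to them, so strike 1, 4 from Liam, Alice, Mona, Dave.
That leaves Mona = 20. Strike 20 from Alice.
So 27 goes to Alice.

Alice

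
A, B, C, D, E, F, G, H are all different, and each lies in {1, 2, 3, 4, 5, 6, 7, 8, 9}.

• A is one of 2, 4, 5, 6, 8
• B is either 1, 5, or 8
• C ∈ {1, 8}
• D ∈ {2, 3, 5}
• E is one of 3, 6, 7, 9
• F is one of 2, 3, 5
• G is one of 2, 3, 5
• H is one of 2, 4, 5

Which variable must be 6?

A

D, F, G share exactly the 3 values {2, 3, 5}; by pigeonhole those values go to them, so strike 2, 3, 5 from A, B, E, H.
H must be 4 (only option left). So A can't be 4.
The 2 variables B and C are confined to {1, 8}, which locks those values in; drop them from A.
So 6 goes to A.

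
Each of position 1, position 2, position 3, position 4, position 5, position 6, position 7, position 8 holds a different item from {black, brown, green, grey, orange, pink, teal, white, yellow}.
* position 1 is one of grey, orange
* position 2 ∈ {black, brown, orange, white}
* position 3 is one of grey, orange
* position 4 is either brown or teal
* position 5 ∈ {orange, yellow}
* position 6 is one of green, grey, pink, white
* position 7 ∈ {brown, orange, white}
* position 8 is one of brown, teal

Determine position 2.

black

position 1 and position 3 share exactly the 2 values {grey, orange}; by pigeonhole those values go to them, so strike grey, orange from position 2, position 5, position 6, position 7.
position 5 has just one choice, so position 5 = yellow.
position 4 and position 8 share exactly the 2 values {brown, teal}; by pigeonhole those values go to them, so strike brown, teal from position 2, position 7.
position 7's domain is down to {white}, so position 7 = white. So position 2, position 6 can't be white.
So position 2 = black.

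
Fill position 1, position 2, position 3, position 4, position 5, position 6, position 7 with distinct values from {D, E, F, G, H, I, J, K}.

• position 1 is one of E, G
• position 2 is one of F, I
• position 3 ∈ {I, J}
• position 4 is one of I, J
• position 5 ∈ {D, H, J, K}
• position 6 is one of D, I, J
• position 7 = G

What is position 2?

F

position 7 must be G (only option left). Remove G from position 1.
That leaves position 1 = E.
position 3 and position 4 share exactly the 2 values {I, J}; by pigeonhole those values go to them, so strike I, J from position 2, position 5, position 6.
So position 2 = F.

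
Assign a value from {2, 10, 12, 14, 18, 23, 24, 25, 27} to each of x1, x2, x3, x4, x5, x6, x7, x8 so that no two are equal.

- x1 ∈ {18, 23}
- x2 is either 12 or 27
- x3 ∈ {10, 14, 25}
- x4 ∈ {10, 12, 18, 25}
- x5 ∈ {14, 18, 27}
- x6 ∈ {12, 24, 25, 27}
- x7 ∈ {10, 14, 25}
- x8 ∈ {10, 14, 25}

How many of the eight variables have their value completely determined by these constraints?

2

Among the 8 variables, 23 fits only x1 (and all 8 values in {10, 12, 14, 18, 23, 24, 25, 27} must be used), so x1 = 23.
The 7 still-open variables together cover exactly {10, 12, 14, 18, 24, 25, 27} — 7 values for 7 variables — and 24 appears only in x6's list, so x6 = 24.
x3, x7, x8 share exactly the 3 values {10, 14, 25}; by pigeonhole those values go to them, so strike 10, 14, 25 from x4, x5.
Determined: x1=23, x6=24. The other variables each still have more than one consistent value. That makes 2.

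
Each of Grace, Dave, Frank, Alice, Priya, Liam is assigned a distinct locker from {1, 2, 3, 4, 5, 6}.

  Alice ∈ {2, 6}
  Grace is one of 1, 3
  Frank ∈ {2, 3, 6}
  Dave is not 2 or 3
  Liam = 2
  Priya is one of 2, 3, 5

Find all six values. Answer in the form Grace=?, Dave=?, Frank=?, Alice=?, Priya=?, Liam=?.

Grace=1, Dave=4, Frank=3, Alice=6, Priya=5, Liam=2

Liam has just one choice, so Liam = 2. Eliminate 2 elsewhere: Frank, Alice, Priya.
Alice's domain is down to {6}, so Alice = 6. Remove 6 from Dave, Frank.
Frank must be 3 (only option left). So Grace, Priya can't be 3.
Priya's domain is down to {5}, so Priya = 5. Remove 5 from Dave.
That leaves Grace = 1. Strike 1 from Dave.
Dave has just one choice, so Dave = 4.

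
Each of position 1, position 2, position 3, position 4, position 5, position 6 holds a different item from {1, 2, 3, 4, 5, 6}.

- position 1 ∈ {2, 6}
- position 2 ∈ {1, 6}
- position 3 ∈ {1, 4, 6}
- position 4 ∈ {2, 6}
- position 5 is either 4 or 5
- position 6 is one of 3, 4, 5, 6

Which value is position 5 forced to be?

The 6 variables draw from only 6 values {1, 2, 3, 4, 5, 6}, so each is used; only position 6 can be 3, hence position 6 = 3.
The 5 still-open variables together cover exactly {1, 2, 4, 5, 6} — 5 values for 5 variables — and 5 appears only in position 5's list, so position 5 = 5.

5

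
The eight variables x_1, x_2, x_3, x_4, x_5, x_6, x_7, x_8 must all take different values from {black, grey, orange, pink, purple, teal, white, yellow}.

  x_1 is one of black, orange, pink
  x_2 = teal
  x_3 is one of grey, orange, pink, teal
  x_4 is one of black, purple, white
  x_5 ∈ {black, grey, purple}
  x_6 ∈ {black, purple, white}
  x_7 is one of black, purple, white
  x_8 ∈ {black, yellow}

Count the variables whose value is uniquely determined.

3

x_2 has just one choice, so x_2 = teal. Eliminate teal elsewhere: x_3.
The 7 still-open variables draw from only 7 values {black, grey, orange, pink, purple, white, yellow}, so each is used; only x_8 can be yellow, hence x_8 = yellow.
x_4, x_6, x_7 share exactly the 3 values {black, purple, white}; by pigeonhole those values go to them, so strike black, purple, white from x_1, x_5.
x_5's domain is down to {grey}, so x_5 = grey. Remove grey from x_3.
Determined: x_2=teal, x_5=grey, x_8=yellow. The other variables each still have more than one consistent value. That makes 3.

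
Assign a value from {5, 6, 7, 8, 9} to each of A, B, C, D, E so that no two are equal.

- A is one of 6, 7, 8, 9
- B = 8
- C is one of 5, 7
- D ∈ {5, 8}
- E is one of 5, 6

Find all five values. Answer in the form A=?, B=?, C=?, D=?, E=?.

A=9, B=8, C=7, D=5, E=6

B has just one choice, so B = 8. Strike 8 from A, D.
D has just one choice, so D = 5. Eliminate 5 elsewhere: C, E.
E must be 6 (only option left). So A can't be 6.
C's domain is down to {7}, so C = 7. Remove 7 from A.
That leaves A = 9.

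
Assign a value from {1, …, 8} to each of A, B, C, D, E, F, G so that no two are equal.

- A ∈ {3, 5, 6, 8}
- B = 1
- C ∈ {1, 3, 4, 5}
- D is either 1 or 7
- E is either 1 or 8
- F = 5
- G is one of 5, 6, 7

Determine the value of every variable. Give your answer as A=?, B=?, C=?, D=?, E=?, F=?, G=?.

A=3, B=1, C=4, D=7, E=8, F=5, G=6

B must be 1 (only option left). Strike 1 from C, D, E.
D's domain is down to {7}, so D = 7. Remove 7 from G.
E's domain is down to {8}, so E = 8. So A can't be 8.
F has just one choice, so F = 5. Strike 5 from A, C, G.
G has just one choice, so G = 6. Strike 6 from A.
A's domain is down to {3}, so A = 3. Remove 3 from C.
C's domain is down to {4}, so C = 4.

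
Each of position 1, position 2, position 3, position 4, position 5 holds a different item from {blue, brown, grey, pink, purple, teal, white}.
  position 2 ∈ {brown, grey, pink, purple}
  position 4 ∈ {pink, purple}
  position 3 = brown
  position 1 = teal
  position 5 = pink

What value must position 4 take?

position 1 has just one choice, so position 1 = teal.
position 3 must be brown (only option left). Eliminate brown elsewhere: position 2.
position 5 has just one choice, so position 5 = pink. So position 2, position 4 can't be pink.
So position 4 = purple.

purple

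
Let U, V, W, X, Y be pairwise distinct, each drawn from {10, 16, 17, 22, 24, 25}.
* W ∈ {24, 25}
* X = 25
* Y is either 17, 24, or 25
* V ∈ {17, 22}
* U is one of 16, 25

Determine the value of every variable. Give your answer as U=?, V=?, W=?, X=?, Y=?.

X's domain is down to {25}, so X = 25. Strike 25 from U, W, Y.
That leaves U = 16.
W's domain is down to {24}, so W = 24. Strike 24 from Y.
Y must be 17 (only option left). Strike 17 from V.
That leaves V = 22.

U=16, V=22, W=24, X=25, Y=17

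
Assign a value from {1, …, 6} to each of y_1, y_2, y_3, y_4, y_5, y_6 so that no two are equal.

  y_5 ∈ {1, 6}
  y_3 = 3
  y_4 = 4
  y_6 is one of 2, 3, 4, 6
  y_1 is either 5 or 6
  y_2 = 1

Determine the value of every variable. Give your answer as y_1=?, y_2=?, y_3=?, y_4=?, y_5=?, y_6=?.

y_2 has just one choice, so y_2 = 1. Eliminate 1 elsewhere: y_5.
y_3 must be 3 (only option left). Remove 3 from y_6.
y_4's domain is down to {4}, so y_4 = 4. Remove 4 from y_6.
y_5 must be 6 (only option left). Eliminate 6 elsewhere: y_1, y_6.
That leaves y_6 = 2.
y_1's domain is down to {5}, so y_1 = 5.

y_1=5, y_2=1, y_3=3, y_4=4, y_5=6, y_6=2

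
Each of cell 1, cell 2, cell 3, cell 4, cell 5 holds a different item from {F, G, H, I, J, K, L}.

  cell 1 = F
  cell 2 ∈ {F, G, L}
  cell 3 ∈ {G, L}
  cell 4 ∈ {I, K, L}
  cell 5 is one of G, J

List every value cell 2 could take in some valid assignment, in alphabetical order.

G, L

cell 1 has just one choice, so cell 1 = F. So cell 2 can't be F.
The 2 variables cell 2 and cell 3 are confined to {G, L}, which locks those values in; drop them from cell 4, cell 5.
cell 5's domain is down to {J}, so cell 5 = J.
No further eliminations apply; cell 2 can still be any of G, L.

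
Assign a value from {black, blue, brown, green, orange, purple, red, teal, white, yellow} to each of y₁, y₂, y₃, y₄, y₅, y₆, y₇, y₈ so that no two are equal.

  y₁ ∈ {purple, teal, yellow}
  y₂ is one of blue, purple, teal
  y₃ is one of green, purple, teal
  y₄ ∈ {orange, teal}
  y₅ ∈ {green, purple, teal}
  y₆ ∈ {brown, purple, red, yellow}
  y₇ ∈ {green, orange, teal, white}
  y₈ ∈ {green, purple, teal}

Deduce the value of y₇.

white

y₃, y₅, y₈ share exactly the 3 values {green, purple, teal}; by pigeonhole those values go to them, so strike green, purple, teal from y₁, y₂, y₄, y₆, y₇.
y₁'s domain is down to {yellow}, so y₁ = yellow. So y₆ can't be yellow.
y₂'s domain is down to {blue}, so y₂ = blue.
y₄'s domain is down to {orange}, so y₄ = orange. Strike orange from y₇.
So y₇ = white.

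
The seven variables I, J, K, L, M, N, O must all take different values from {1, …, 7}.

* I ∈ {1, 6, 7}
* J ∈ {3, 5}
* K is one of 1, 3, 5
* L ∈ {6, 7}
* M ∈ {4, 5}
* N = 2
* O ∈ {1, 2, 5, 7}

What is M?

N must be 2 (only option left). So O can't be 2.
The 6 still-open variables together cover exactly {1, 3, 4, 5, 6, 7} — 6 values for 6 variables — and 4 appears only in M's list, so M = 4.

4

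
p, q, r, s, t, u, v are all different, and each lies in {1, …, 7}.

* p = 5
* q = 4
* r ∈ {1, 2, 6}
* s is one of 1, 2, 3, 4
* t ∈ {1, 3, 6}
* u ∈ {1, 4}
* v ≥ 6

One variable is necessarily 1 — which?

p's domain is down to {5}, so p = 5.
q must be 4 (only option left). Strike 4 from s, u.
So 1 goes to u.

u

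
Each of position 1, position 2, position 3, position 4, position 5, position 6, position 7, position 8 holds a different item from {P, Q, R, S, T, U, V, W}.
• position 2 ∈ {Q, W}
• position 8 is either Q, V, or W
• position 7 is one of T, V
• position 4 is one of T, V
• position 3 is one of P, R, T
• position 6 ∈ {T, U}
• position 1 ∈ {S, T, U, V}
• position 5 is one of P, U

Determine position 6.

The 8 variables draw from only 8 values {P, Q, R, S, T, U, V, W}, so each is used; only position 3 can be R, hence position 3 = R.
Among the 7 still-open variables, P fits only position 5 (and all 7 values in {P, Q, S, T, U, V, W} must be used), so position 5 = P.
The 6 still-open variables together cover exactly {Q, S, T, U, V, W} — 6 values for 6 variables — and S appears only in position 1's list, so position 1 = S.
Among the 5 still-open variables, U fits only position 6 (and all 5 values in {Q, T, U, V, W} must be used), so position 6 = U.

U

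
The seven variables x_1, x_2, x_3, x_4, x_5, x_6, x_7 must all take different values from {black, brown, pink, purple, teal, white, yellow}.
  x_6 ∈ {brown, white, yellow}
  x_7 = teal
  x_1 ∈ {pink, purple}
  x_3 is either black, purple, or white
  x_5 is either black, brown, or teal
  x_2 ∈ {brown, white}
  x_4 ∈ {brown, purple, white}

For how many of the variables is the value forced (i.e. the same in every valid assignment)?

x_7's domain is down to {teal}, so x_7 = teal. So x_5 can't be teal.
The 6 still-open variables together cover exactly {black, brown, pink, purple, white, yellow} — 6 values for 6 variables — and pink appears only in x_1's list, so x_1 = pink.
Among the 5 still-open variables, yellow fits only x_6 (and all 5 values in {black, brown, purple, white, yellow} must be used), so x_6 = yellow.
Determined: x_1=pink, x_6=yellow, x_7=teal. The other variables each still have more than one consistent value. That makes 3.

3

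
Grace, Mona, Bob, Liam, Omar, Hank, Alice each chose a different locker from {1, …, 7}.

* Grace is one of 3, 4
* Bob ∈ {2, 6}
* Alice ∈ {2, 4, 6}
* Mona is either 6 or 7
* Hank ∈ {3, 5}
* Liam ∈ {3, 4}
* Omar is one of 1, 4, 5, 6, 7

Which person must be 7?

The 7 variables together cover exactly {1, 2, 3, 4, 5, 6, 7} — 7 values for 7 variables — and 1 appears only in Omar's list, so Omar = 1.
The 6 still-open variables draw from only 6 values {2, 3, 4, 5, 6, 7}, so each is used; only Hank can be 5, hence Hank = 5.
The 5 still-open variables together cover exactly {2, 3, 4, 6, 7} — 5 values for 5 variables — and 7 appears only in Mona's list, so Mona = 7.

Mona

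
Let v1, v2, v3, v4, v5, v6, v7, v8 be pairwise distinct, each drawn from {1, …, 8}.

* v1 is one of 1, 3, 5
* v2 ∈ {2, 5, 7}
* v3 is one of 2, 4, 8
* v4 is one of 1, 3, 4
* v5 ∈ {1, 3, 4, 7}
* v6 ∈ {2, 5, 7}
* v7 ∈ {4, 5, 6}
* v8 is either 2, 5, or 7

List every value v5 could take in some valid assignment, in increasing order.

The 8 variables draw from only 8 values {1, 2, 3, 4, 5, 6, 7, 8}, so each is used; only v7 can be 6, hence v7 = 6.
Among the 7 still-open variables, 8 fits only v3 (and all 7 values in {1, 2, 3, 4, 5, 7, 8} must be used), so v3 = 8.
v2, v6, v8 share exactly the 3 values {2, 5, 7}; by pigeonhole those values go to them, so strike 2, 5, 7 from v1, v5.
No further eliminations apply; v5 can still be any of 1, 3, 4.

1, 3, 4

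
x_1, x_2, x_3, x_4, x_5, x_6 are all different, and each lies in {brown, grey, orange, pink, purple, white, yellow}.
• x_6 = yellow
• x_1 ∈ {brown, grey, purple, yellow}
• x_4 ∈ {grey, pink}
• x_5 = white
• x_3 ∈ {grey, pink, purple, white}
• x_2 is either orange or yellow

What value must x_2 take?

x_5 has just one choice, so x_5 = white. So x_3 can't be white.
That leaves x_6 = yellow. Eliminate yellow elsewhere: x_1, x_2.
So x_2 = orange.

orange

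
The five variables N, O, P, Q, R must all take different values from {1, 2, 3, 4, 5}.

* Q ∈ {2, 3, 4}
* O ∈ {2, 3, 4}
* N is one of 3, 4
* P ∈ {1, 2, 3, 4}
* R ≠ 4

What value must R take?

5

The 5 variables together cover exactly {1, 2, 3, 4, 5} — 5 values for 5 variables — and 5 appears only in R's list, so R = 5.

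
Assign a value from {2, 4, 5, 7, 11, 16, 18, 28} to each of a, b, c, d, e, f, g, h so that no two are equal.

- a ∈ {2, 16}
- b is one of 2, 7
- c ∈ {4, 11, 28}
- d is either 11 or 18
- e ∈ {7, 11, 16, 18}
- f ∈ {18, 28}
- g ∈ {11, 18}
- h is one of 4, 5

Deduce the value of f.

28

The 8 variables together cover exactly {2, 4, 5, 7, 11, 16, 18, 28} — 8 values for 8 variables — and 5 appears only in h's list, so h = 5.
The 7 still-open variables together cover exactly {2, 4, 7, 11, 16, 18, 28} — 7 values for 7 variables — and 4 appears only in c's list, so c = 4.
The 6 still-open variables together cover exactly {2, 7, 11, 16, 18, 28} — 6 values for 6 variables — and 28 appears only in f's list, so f = 28.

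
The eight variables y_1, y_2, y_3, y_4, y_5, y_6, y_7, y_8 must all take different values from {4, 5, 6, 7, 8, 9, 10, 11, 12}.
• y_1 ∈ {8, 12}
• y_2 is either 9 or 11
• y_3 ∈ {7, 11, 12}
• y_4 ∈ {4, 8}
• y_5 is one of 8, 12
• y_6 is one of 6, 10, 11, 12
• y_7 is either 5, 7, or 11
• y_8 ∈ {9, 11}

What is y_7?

y_1 and y_5 share exactly the 2 values {8, 12}; by pigeonhole those values go to them, so strike 8, 12 from y_3, y_4, y_6.
y_4 has just one choice, so y_4 = 4.
y_2 and y_8 share exactly the 2 values {9, 11}; by pigeonhole those values go to them, so strike 9, 11 from y_3, y_6, y_7.
y_3 must be 7 (only option left). Remove 7 from y_7.
So y_7 = 5.

5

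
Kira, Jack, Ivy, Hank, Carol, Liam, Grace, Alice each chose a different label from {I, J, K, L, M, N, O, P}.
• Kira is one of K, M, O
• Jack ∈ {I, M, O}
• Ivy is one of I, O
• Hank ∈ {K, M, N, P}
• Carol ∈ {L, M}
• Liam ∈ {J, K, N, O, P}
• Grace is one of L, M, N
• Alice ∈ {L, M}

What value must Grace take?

N

The 8 variables together cover exactly {I, J, K, L, M, N, O, P} — 8 values for 8 variables — and J appears only in Liam's list, so Liam = J.
The 7 still-open variables together cover exactly {I, K, L, M, N, O, P} — 7 values for 7 variables — and P appears only in Hank's list, so Hank = P.
The 6 still-open variables draw from only 6 values {I, K, L, M, N, O}, so each is used; only Kira can be K, hence Kira = K.
The 5 still-open variables together cover exactly {I, L, M, N, O} — 5 values for 5 variables — and N appears only in Grace's list, so Grace = N.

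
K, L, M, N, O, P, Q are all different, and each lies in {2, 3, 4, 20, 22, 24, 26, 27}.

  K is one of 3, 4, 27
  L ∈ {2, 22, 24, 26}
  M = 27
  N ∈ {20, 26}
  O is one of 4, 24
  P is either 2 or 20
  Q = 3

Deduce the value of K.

4

M has just one choice, so M = 27. Remove 27 from K.
Q has just one choice, so Q = 3. Strike 3 from K.
So K = 4.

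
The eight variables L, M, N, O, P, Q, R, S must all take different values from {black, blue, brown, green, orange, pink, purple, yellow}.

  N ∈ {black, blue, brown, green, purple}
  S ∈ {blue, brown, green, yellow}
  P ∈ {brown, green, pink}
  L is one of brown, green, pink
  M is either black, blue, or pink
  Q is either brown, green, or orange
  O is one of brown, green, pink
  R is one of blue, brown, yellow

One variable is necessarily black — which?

Among the 8 variables, orange fits only Q (and all 8 values in {black, blue, brown, green, orange, pink, purple, yellow} must be used), so Q = orange.
Among the 7 still-open variables, purple fits only N (and all 7 values in {black, blue, brown, green, pink, purple, yellow} must be used), so N = purple.
The 6 still-open variables draw from only 6 values {black, blue, brown, green, pink, yellow}, so each is used; only M can be black, hence M = black.

M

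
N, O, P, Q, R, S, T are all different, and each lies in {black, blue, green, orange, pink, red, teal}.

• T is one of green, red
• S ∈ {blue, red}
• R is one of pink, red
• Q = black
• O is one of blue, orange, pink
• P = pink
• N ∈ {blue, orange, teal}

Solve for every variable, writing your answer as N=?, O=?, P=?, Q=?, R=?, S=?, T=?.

N=teal, O=orange, P=pink, Q=black, R=red, S=blue, T=green

P has just one choice, so P = pink. So O, R can't be pink.
Q's domain is down to {black}, so Q = black.
R's domain is down to {red}, so R = red. Remove red from S, T.
S must be blue (only option left). Strike blue from N, O.
T must be green (only option left).
That leaves O = orange. So N can't be orange.
That leaves N = teal.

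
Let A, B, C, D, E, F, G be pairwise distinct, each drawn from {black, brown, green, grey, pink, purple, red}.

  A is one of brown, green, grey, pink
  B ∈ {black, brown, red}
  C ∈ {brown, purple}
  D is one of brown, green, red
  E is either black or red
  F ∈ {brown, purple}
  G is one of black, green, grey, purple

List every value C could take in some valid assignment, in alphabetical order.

The 7 variables draw from only 7 values {black, brown, green, grey, pink, purple, red}, so each is used; only A can be pink, hence A = pink.
The 6 still-open variables draw from only 6 values {black, brown, green, grey, purple, red}, so each is used; only G can be grey, hence G = grey.
Among the 5 still-open variables, green fits only D (and all 5 values in {black, brown, green, purple, red} must be used), so D = green.
The 2 variables C and F are confined to {brown, purple}, which locks those values in; drop them from B.
No further eliminations apply; C can still be any of brown, purple.

brown, purple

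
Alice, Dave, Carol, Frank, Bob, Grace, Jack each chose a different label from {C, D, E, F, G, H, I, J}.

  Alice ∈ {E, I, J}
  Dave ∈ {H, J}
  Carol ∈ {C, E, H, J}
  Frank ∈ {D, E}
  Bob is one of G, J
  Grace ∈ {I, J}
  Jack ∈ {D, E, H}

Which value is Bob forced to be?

G

Among the 7 variables, C fits only Carol (and all 7 values in {C, D, E, G, H, I, J} must be used), so Carol = C.
The 6 still-open variables draw from only 6 values {D, E, G, H, I, J}, so each is used; only Bob can be G, hence Bob = G.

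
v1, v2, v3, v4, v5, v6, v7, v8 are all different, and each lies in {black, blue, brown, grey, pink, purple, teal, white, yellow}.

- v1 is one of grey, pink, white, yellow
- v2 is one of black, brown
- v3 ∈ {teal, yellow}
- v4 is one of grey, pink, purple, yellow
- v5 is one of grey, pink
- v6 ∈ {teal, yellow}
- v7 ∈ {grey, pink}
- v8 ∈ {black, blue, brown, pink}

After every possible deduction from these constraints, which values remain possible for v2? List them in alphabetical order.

v3 and v6 between them cover only {teal, yellow} — a naked pair. Remove those values from v1, v4.
v5 and v7 between them cover only {grey, pink} — a naked pair. Remove those values from v1, v4, v8.
v1's domain is down to {white}, so v1 = white.
That leaves v4 = purple.
No further eliminations apply; v2 can still be any of black, brown.

black, brown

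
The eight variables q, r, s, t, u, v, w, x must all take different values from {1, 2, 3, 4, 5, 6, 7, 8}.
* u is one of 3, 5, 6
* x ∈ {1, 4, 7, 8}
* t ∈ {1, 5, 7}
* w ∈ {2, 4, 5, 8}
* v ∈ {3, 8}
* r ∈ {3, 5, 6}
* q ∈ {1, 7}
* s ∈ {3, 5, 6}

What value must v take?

8

Among the 8 variables, 2 fits only w (and all 8 values in {1, 2, 3, 4, 5, 6, 7, 8} must be used), so w = 2.
Among the 7 still-open variables, 4 fits only x (and all 7 values in {1, 3, 4, 5, 6, 7, 8} must be used), so x = 4.
The 6 still-open variables draw from only 6 values {1, 3, 5, 6, 7, 8}, so each is used; only v can be 8, hence v = 8.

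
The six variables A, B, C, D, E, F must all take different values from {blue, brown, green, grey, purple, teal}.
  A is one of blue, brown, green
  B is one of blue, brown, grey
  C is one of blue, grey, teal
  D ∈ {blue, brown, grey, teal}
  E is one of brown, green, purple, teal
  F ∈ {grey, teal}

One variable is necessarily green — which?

Among the 6 variables, purple fits only E (and all 6 values in {blue, brown, green, grey, purple, teal} must be used), so E = purple.
The 5 still-open variables together cover exactly {blue, brown, green, grey, teal} — 5 values for 5 variables — and green appears only in A's list, so A = green.

A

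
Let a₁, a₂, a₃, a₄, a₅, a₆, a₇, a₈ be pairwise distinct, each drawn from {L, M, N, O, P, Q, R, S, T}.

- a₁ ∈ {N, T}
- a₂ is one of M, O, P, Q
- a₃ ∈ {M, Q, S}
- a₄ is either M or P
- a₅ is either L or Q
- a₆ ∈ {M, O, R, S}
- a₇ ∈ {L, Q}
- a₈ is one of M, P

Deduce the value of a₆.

R

The 2 variables a₄ and a₈ are confined to {M, P}, which locks those values in; drop them from a₂, a₃, a₆.
The 2 variables a₅ and a₇ are confined to {L, Q}, which locks those values in; drop them from a₂, a₃.
That leaves a₂ = O. Strike O from a₆.
That leaves a₃ = S. Strike S from a₆.
So a₆ = R.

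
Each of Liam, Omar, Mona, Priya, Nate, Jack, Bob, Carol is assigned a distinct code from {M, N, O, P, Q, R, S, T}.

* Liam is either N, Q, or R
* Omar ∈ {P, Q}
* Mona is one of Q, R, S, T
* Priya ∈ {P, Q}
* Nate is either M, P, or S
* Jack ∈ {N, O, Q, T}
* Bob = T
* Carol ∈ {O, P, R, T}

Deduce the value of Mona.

Bob must be T (only option left). Strike T from Mona, Jack, Carol.
Among the 7 still-open variables, M fits only Nate (and all 7 values in {M, N, O, P, Q, R, S} must be used), so Nate = M.
The 6 still-open variables together cover exactly {N, O, P, Q, R, S} — 6 values for 6 variables — and S appears only in Mona's list, so Mona = S.

S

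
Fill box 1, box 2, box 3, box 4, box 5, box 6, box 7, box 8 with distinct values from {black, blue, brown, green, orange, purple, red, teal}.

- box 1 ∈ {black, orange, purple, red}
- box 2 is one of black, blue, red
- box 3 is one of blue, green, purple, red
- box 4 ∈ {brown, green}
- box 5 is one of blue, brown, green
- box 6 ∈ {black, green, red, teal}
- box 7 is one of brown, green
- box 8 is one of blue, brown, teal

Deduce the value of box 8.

The 8 variables together cover exactly {black, blue, brown, green, orange, purple, red, teal} — 8 values for 8 variables — and orange appears only in box 1's list, so box 1 = orange.
The 7 still-open variables together cover exactly {black, blue, brown, green, purple, red, teal} — 7 values for 7 variables — and purple appears only in box 3's list, so box 3 = purple.
box 4 and box 7 share exactly the 2 values {brown, green}; by pigeonhole those values go to them, so strike brown, green from box 5, box 6, box 8.
box 5 has just one choice, so box 5 = blue. Strike blue from box 2, box 8.
So box 8 = teal.

teal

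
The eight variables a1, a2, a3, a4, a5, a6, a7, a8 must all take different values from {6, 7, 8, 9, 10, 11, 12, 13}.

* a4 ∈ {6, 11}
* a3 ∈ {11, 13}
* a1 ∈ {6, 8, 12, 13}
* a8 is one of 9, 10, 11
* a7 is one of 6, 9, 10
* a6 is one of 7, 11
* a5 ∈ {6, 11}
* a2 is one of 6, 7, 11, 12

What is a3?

13

The 8 variables together cover exactly {6, 7, 8, 9, 10, 11, 12, 13} — 8 values for 8 variables — and 8 appears only in a1's list, so a1 = 8.
Among the 7 still-open variables, 12 fits only a2 (and all 7 values in {6, 7, 9, 10, 11, 12, 13} must be used), so a2 = 12.
The 6 still-open variables together cover exactly {6, 7, 9, 10, 11, 13} — 6 values for 6 variables — and 7 appears only in a6's list, so a6 = 7.
The 5 still-open variables together cover exactly {6, 9, 10, 11, 13} — 5 values for 5 variables — and 13 appears only in a3's list, so a3 = 13.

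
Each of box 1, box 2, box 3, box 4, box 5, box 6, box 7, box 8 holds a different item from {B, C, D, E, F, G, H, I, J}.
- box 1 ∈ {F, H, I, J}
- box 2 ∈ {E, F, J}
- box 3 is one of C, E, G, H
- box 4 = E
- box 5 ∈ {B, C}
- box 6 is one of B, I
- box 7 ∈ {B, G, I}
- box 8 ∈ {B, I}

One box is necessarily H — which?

box 4 must be E (only option left). Strike E from box 2, box 3.
box 6 and box 8 between them cover only {B, I} — a naked pair. Remove those values from box 1, box 5, box 7.
That leaves box 5 = C. Eliminate C elsewhere: box 3.
box 7 has just one choice, so box 7 = G. Strike G from box 3.
So H goes to box 3.

box 3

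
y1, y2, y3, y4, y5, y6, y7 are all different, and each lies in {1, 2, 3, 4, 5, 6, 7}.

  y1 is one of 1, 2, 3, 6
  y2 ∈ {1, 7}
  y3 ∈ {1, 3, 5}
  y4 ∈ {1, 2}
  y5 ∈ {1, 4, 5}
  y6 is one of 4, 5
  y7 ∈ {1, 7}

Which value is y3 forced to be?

The 7 variables draw from only 7 values {1, 2, 3, 4, 5, 6, 7}, so each is used; only y1 can be 6, hence y1 = 6.
Among the 6 still-open variables, 2 fits only y4 (and all 6 values in {1, 2, 3, 4, 5, 7} must be used), so y4 = 2.
The 5 still-open variables draw from only 5 values {1, 3, 4, 5, 7}, so each is used; only y3 can be 3, hence y3 = 3.

3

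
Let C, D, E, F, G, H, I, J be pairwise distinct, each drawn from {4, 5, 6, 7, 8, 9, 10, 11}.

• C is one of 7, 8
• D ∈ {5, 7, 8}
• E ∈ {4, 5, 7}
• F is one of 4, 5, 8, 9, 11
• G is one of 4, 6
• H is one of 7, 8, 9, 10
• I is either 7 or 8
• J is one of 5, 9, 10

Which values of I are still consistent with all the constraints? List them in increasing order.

The 8 variables draw from only 8 values {4, 5, 6, 7, 8, 9, 10, 11}, so each is used; only G can be 6, hence G = 6.
The 7 still-open variables draw from only 7 values {4, 5, 7, 8, 9, 10, 11}, so each is used; only F can be 11, hence F = 11.
The 6 still-open variables draw from only 6 values {4, 5, 7, 8, 9, 10}, so each is used; only E can be 4, hence E = 4.
C and I share exactly the 2 values {7, 8}; by pigeonhole those values go to them, so strike 7, 8 from D, H.
That leaves D = 5. Eliminate 5 elsewhere: J.
No further eliminations apply; I can still be any of 7, 8.

7, 8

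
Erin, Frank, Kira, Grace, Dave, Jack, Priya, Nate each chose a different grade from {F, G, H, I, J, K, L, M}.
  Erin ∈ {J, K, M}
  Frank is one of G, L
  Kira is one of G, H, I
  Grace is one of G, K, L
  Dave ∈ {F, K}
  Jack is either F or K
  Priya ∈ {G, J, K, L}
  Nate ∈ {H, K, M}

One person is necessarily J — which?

Priya

The 8 variables together cover exactly {F, G, H, I, J, K, L, M} — 8 values for 8 variables — and I appears only in Kira's list, so Kira = I.
The 7 still-open variables together cover exactly {F, G, H, J, K, L, M} — 7 values for 7 variables — and H appears only in Nate's list, so Nate = H.
Among the 6 still-open variables, M fits only Erin (and all 6 values in {F, G, J, K, L, M} must be used), so Erin = M.
The 5 still-open variables together cover exactly {F, G, J, K, L} — 5 values for 5 variables — and J appears only in Priya's list, so Priya = J.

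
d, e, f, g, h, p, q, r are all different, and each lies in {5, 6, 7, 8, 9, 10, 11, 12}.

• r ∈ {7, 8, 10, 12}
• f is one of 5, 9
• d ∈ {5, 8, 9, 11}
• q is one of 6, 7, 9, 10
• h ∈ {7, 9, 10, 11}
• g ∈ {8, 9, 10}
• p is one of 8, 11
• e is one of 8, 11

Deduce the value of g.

10

The 8 variables together cover exactly {5, 6, 7, 8, 9, 10, 11, 12} — 8 values for 8 variables — and 6 appears only in q's list, so q = 6.
The 7 still-open variables draw from only 7 values {5, 7, 8, 9, 10, 11, 12}, so each is used; only r can be 12, hence r = 12.
The 6 still-open variables draw from only 6 values {5, 7, 8, 9, 10, 11}, so each is used; only h can be 7, hence h = 7.
The 5 still-open variables together cover exactly {5, 8, 9, 10, 11} — 5 values for 5 variables — and 10 appears only in g's list, so g = 10.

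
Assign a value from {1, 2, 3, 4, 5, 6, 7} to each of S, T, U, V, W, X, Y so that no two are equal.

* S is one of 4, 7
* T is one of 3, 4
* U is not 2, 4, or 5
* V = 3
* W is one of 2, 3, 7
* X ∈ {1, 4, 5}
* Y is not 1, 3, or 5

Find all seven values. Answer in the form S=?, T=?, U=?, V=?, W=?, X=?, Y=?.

S=7, T=4, U=1, V=3, W=2, X=5, Y=6

V must be 3 (only option left). So T, U, W can't be 3.
T has just one choice, so T = 4. So S, X, Y can't be 4.
S has just one choice, so S = 7. So U, W, Y can't be 7.
That leaves W = 2. Strike 2 from Y.
Y must be 6 (only option left). Strike 6 from U.
U has just one choice, so U = 1. Strike 1 from X.
X must be 5 (only option left).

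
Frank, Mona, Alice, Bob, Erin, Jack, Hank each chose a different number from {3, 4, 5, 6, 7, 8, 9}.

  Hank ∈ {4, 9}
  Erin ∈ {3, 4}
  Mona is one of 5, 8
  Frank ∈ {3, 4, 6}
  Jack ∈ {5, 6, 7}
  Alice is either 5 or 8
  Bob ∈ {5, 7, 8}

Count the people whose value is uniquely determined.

3

Among the 7 variables, 9 fits only Hank (and all 7 values in {3, 4, 5, 6, 7, 8, 9} must be used), so Hank = 9.
Mona and Alice share exactly the 2 values {5, 8}; by pigeonhole those values go to them, so strike 5, 8 from Bob, Jack.
Bob has just one choice, so Bob = 7. So Jack can't be 7.
That leaves Jack = 6. So Frank can't be 6.
Determined: Bob=7, Jack=6, Hank=9. The other people each still have more than one consistent value. That makes 3.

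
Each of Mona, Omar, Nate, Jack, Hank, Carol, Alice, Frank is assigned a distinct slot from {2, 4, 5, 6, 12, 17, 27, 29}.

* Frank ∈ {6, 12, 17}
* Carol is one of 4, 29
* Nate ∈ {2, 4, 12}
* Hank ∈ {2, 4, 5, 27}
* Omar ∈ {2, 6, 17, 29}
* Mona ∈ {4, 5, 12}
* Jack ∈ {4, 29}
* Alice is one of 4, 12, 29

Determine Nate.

Among the 8 variables, 27 fits only Hank (and all 8 values in {2, 4, 5, 6, 12, 17, 27, 29} must be used), so Hank = 27.
Among the 7 still-open variables, 5 fits only Mona (and all 7 values in {2, 4, 5, 6, 12, 17, 29} must be used), so Mona = 5.
Jack and Carol share exactly the 2 values {4, 29}; by pigeonhole those values go to them, so strike 4, 29 from Omar, Nate, Alice.
Alice has just one choice, so Alice = 12. So Nate, Frank can't be 12.
So Nate = 2.

2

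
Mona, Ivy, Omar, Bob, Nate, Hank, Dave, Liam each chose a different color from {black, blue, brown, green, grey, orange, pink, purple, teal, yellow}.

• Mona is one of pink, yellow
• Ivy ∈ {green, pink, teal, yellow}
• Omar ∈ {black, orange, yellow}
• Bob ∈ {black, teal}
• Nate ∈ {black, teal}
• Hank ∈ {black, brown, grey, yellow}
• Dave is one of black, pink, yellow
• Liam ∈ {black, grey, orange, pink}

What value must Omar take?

orange

The 8 variables draw from only 8 values {black, brown, green, grey, orange, pink, teal, yellow}, so each is used; only Hank can be brown, hence Hank = brown.
The 7 still-open variables draw from only 7 values {black, green, grey, orange, pink, teal, yellow}, so each is used; only Ivy can be green, hence Ivy = green.
The 6 still-open variables together cover exactly {black, grey, orange, pink, teal, yellow} — 6 values for 6 variables — and grey appears only in Liam's list, so Liam = grey.
The 5 still-open variables together cover exactly {black, orange, pink, teal, yellow} — 5 values for 5 variables — and orange appears only in Omar's list, so Omar = orange.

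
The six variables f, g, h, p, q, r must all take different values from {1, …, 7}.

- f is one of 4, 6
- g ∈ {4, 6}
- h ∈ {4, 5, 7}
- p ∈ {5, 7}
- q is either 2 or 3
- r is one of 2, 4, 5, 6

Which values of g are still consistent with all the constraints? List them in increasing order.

4, 6

The 6 variables draw from only 6 values {2, 3, 4, 5, 6, 7}, so each is used; only q can be 3, hence q = 3.
The 5 still-open variables together cover exactly {2, 4, 5, 6, 7} — 5 values for 5 variables — and 2 appears only in r's list, so r = 2.
The 2 variables f and g are confined to {4, 6}, which locks those values in; drop them from h.
No further eliminations apply; g can still be any of 4, 6.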